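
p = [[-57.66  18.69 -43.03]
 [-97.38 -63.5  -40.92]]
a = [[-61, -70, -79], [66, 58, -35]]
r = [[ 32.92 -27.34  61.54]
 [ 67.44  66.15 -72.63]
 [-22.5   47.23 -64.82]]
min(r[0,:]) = -27.34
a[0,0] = -61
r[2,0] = -22.5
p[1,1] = -63.5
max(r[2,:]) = 47.23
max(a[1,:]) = 66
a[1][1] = 58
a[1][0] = 66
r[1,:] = [67.44, 66.15, -72.63]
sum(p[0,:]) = -82.0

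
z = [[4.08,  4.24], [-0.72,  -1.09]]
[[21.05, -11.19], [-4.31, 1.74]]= z @ [[3.35, -3.47], [1.74, 0.70]]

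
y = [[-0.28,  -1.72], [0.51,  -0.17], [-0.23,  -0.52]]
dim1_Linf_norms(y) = [1.72, 0.51, 0.52]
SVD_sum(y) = [[-0.30,-1.72], [-0.01,-0.08], [-0.09,-0.54]] + [[0.02, -0.00], [0.52, -0.09], [-0.14, 0.02]]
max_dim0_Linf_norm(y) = 1.72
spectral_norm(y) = 1.83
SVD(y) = [[-0.95, -0.03], [-0.04, -0.97], [-0.30, 0.25]] @ diag([1.8295503705849856, 0.5494046245640297]) @ [[0.17, 0.99], [-0.99, 0.17]]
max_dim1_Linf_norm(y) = 1.72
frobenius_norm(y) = 1.91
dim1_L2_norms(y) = [1.74, 0.54, 0.57]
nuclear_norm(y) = 2.38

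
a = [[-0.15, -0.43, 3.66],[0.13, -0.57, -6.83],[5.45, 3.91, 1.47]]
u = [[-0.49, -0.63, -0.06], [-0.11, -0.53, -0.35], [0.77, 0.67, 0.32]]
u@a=[[-0.34, 0.34, 2.42], [-1.96, -1.02, 2.70], [1.72, 0.54, -1.29]]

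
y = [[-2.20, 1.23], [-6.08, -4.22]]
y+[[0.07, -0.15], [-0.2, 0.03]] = [[-2.13, 1.08], [-6.28, -4.19]]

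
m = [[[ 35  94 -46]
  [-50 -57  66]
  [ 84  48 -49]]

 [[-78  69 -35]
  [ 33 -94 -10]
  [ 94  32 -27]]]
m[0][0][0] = 35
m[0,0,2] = -46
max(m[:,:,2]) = 66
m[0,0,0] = 35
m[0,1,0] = -50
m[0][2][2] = -49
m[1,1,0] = 33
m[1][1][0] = 33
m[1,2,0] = 94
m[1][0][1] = 69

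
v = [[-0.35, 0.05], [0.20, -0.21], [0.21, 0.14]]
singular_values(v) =[0.46, 0.24]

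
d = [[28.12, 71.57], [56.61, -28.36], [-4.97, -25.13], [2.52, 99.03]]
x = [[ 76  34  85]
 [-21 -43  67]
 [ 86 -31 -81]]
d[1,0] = 56.61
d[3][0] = 2.52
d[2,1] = -25.13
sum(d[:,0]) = 82.28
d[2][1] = -25.13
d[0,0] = 28.12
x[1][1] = -43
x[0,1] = 34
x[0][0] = 76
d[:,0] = [28.12, 56.61, -4.97, 2.52]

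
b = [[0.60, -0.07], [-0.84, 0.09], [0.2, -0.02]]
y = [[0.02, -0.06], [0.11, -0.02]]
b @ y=[[0.00, -0.03], [-0.01, 0.05], [0.0, -0.01]]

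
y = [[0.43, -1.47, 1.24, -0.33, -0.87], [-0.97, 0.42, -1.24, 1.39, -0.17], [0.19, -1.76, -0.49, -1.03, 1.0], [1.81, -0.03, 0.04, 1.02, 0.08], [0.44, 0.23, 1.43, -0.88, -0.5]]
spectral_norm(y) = 3.26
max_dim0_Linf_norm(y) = 1.81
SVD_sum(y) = [[0.66,-0.9,1.08,-0.98,-0.15], [-0.72,0.98,-1.18,1.06,0.16], [0.40,-0.54,0.65,-0.59,-0.09], [0.05,-0.07,0.08,-0.08,-0.01], [0.50,-0.68,0.82,-0.74,-0.11]] + [[0.07, 0.11, 0.10, 0.06, -0.08], [-0.07, -0.11, -0.10, -0.06, 0.08], [-0.69, -1.14, -0.97, -0.63, 0.86], [0.33, 0.54, 0.46, 0.30, -0.41], [0.33, 0.54, 0.46, 0.3, -0.41]] + [[0.08, -0.03, -0.03, 0.05, 0.02], [0.07, -0.03, -0.02, 0.04, 0.02], [0.42, -0.18, -0.15, 0.27, 0.13], [1.38, -0.58, -0.49, 0.87, 0.41], [-0.49, 0.20, 0.17, -0.31, -0.15]] + [[-0.38, -0.65, 0.09, 0.54, -0.66], [-0.25, -0.42, 0.06, 0.35, -0.43], [0.06, 0.1, -0.01, -0.08, 0.1], [0.05, 0.08, -0.01, -0.07, 0.09], [0.10, 0.16, -0.02, -0.14, 0.17]] + [[-0.0, -0.0, 0.0, 0.0, 0.0], [0.00, 0.0, -0.0, -0.0, -0.00], [0.0, 0.0, -0.0, -0.0, -0.0], [0.00, 0.00, -0.00, -0.00, -0.0], [0.0, 0.0, -0.00, -0.0, -0.00]]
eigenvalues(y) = [(2.05+1.24j), (2.05-1.24j), (-1.6+0.43j), (-1.6-0.43j), (-0.01+0j)]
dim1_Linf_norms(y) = [1.47, 1.39, 1.76, 1.81, 1.43]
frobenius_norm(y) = 4.74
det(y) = -0.09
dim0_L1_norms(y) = [3.84, 3.91, 4.44, 4.65, 2.62]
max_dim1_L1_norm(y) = 4.47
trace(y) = 0.88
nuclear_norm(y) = 9.09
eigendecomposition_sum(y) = [[(0.43+0.4j),  (-0.59+0.26j),  (0.37-0.2j),  -0.23+0.85j,  -0.06-0.18j], [(-0.2-0.55j),  (0.64+0.04j),  -0.42+0.01j,  (0.59-0.65j),  -0.03+0.18j], [0.14+0.49j,  -0.55-0.07j,  (0.36+0.02j),  (-0.55+0.53j),  0.04-0.16j], [0.69-0.07j,  -0.23+0.73j,  0.11-0.48j,  (0.58+0.87j),  -0.20-0.09j], [(0.04+0.3j),  (-0.32-0.09j),  0.21+0.04j,  -0.37+0.26j,  (0.03-0.09j)]] + [[(0.43-0.4j), -0.59-0.26j, (0.37+0.2j), (-0.23-0.85j), -0.06+0.18j], [-0.20+0.55j, (0.64-0.04j), (-0.42-0.01j), 0.59+0.65j, (-0.03-0.18j)], [(0.14-0.49j), -0.55+0.07j, (0.36-0.02j), -0.55-0.53j, (0.04+0.16j)], [(0.69+0.07j), -0.23-0.73j, (0.11+0.48j), (0.58-0.87j), -0.20+0.09j], [0.04-0.30j, -0.32+0.09j, 0.21-0.04j, -0.37-0.26j, (0.03+0.09j)]] + [[(-0.22+0.7j), -0.14+1.19j, (0.25+0.81j), 0.06-0.26j, (-0.38-0.12j)],[(-0.29+0.1j), (-0.43+0.25j), (-0.21+0.29j), 0.10-0.04j, (-0.05-0.16j)],[(-0.05-0.86j), (-0.32-1.37j), -0.60-0.79j, (0.03+0.31j), 0.47-0.02j],[(0.21-0.45j), (0.22-0.79j), -0.09-0.57j, -0.07+0.17j, (0.24+0.12j)],[(0.18+0.52j), (0.43+0.79j), 0.51+0.38j, (-0.07-0.18j), (-0.28+0.09j)]] + [[-0.22-0.70j, (-0.14-1.19j), 0.25-0.81j, (0.06+0.26j), -0.38+0.12j], [(-0.29-0.1j), (-0.43-0.25j), (-0.21-0.29j), 0.10+0.04j, -0.05+0.16j], [(-0.05+0.86j), -0.32+1.37j, (-0.6+0.79j), (0.03-0.31j), (0.47+0.02j)], [(0.21+0.45j), 0.22+0.79j, -0.09+0.57j, (-0.07-0.17j), (0.24-0.12j)], [(0.18-0.52j), 0.43-0.79j, (0.51-0.38j), (-0.07+0.18j), (-0.28-0.09j)]] + [[-0.00+0.00j, 0.00+0.00j, 0.00+0.00j, 0j, -0j], [(-0+0j), 0.00+0.00j, 0.00+0.00j, 0.00+0.00j, -0j], [-0j, (-0-0j), (-0-0j), -0.00-0.00j, (-0+0j)], [-0j, -0.00-0.00j, (-0-0j), -0.00-0.00j, (-0+0j)], [0.00-0.00j, -0.00-0.00j, (-0-0j), (-0-0j), (-0+0j)]]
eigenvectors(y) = [[(-0.32-0.36j), -0.32+0.36j, -0.50-0.18j, (-0.5+0.18j), (-0.28+0j)], [0.11+0.46j, 0.11-0.46j, (-0.06-0.21j), -0.06+0.21j, (-0.07+0j)], [-0.08-0.41j, (-0.08+0.41j), 0.62+0.00j, 0.62-0.00j, (0.58+0j)], [-0.56+0.00j, -0.56-0.00j, 0.32+0.17j, (0.32-0.17j), (0.42+0j)], [-0.01-0.24j, -0.01+0.24j, -0.38+0.11j, -0.38-0.11j, 0.64+0.00j]]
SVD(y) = [[-0.57,-0.08,-0.05,0.81,-0.13], [0.62,0.08,-0.04,0.53,0.58], [-0.34,0.82,-0.28,-0.12,0.34], [-0.04,-0.39,-0.9,-0.11,0.13], [-0.43,-0.39,0.32,-0.21,0.72]] @ diag([3.2568739983175194, 2.3812575649665, 2.04489851497295, 1.4077490276481708, 0.004111811052651647]) @ [[-0.36, 0.49, -0.59, 0.53, 0.08], [-0.35, -0.58, -0.50, -0.32, 0.44], [-0.75, 0.31, 0.27, -0.47, -0.22], [-0.33, -0.57, 0.08, 0.47, -0.58], [0.28, 0.07, -0.58, -0.42, -0.64]]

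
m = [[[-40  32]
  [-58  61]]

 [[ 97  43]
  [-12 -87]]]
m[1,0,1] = 43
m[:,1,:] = [[-58, 61], [-12, -87]]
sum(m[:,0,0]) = 57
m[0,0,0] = -40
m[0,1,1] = 61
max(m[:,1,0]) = -12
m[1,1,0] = -12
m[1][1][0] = -12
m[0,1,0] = -58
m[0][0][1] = 32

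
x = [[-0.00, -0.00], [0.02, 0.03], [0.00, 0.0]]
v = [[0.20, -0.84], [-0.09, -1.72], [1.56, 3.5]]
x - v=[[-0.20, 0.84], [0.11, 1.75], [-1.56, -3.50]]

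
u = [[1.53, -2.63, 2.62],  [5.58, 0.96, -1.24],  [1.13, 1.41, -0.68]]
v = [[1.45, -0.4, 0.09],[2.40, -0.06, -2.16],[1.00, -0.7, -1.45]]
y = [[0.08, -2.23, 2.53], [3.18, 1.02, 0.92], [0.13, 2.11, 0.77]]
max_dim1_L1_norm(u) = 7.78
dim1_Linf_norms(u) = [2.63, 5.58, 1.41]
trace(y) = 1.87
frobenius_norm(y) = 5.33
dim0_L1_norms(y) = [3.39, 5.36, 4.22]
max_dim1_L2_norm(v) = 3.23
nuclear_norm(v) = 5.58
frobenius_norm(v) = 4.04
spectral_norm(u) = 6.00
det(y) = 21.74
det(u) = 13.15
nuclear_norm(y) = 8.85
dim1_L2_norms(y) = [3.37, 3.46, 2.25]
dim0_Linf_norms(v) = [2.4, 0.7, 2.16]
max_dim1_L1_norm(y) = 5.12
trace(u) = 1.81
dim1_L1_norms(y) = [4.84, 5.12, 3.01]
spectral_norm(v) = 3.83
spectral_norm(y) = 3.69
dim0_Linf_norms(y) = [3.18, 2.23, 2.53]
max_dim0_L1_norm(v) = 4.85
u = v + y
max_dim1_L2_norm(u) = 5.8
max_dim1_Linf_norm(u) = 5.58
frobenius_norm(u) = 7.31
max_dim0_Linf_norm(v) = 2.4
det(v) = -2.74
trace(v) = -0.06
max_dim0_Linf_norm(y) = 3.18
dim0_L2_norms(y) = [3.18, 3.24, 2.8]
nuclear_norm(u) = 10.67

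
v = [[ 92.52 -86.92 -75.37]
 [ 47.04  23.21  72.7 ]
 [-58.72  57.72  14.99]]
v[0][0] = 92.52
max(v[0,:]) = 92.52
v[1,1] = 23.21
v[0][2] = -75.37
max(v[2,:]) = 57.72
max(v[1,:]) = 72.7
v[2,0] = -58.72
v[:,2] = [-75.37, 72.7, 14.99]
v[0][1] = -86.92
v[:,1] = [-86.92, 23.21, 57.72]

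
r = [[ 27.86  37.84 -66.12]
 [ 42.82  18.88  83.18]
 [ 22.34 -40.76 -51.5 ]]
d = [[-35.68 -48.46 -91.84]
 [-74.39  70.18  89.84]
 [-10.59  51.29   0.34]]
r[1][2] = 83.18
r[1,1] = 18.88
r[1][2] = 83.18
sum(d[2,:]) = 41.040000000000006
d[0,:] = [-35.68, -48.46, -91.84]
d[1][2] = 89.84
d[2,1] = 51.29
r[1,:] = [42.82, 18.88, 83.18]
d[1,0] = -74.39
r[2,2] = -51.5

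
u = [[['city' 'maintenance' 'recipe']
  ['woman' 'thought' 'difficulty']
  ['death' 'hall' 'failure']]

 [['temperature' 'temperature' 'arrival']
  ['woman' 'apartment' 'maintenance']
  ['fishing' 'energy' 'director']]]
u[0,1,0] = 'woman'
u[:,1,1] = ['thought', 'apartment']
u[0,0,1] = 'maintenance'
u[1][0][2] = 'arrival'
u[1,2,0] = 'fishing'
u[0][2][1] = 'hall'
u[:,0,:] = [['city', 'maintenance', 'recipe'], ['temperature', 'temperature', 'arrival']]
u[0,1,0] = 'woman'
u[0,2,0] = 'death'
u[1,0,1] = 'temperature'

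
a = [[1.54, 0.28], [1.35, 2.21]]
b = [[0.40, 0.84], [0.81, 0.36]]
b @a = [[1.75, 1.97], [1.73, 1.02]]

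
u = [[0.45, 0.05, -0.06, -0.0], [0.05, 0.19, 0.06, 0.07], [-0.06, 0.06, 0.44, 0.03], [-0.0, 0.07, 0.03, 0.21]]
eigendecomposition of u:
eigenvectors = [[0.71, 0.66, -0.14, -0.21], [-0.04, 0.37, 0.79, 0.49], [-0.70, 0.62, -0.12, -0.33], [-0.08, 0.21, -0.58, 0.78]]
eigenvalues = [0.51, 0.42, 0.12, 0.24]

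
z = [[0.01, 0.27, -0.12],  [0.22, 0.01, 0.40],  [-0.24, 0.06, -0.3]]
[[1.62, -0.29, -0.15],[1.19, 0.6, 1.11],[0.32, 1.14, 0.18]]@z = [[-0.01, 0.43, -0.27], [-0.12, 0.39, -0.24], [0.21, 0.11, 0.36]]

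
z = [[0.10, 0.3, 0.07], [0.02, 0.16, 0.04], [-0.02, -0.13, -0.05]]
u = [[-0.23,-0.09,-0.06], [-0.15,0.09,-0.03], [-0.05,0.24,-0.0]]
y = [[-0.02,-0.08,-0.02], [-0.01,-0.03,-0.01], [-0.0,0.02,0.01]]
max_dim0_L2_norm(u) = 0.28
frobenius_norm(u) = 0.40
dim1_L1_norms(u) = [0.38, 0.27, 0.29]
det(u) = 0.00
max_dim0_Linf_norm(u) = 0.24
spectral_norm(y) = 0.09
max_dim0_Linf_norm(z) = 0.3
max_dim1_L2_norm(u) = 0.25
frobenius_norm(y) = 0.09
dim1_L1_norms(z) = [0.47, 0.22, 0.2]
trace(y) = -0.04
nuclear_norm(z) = 0.44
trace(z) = 0.21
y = u @ z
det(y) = -0.00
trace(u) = -0.14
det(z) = -0.00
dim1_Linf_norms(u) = [0.23, 0.15, 0.24]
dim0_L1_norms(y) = [0.03, 0.13, 0.04]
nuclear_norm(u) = 0.56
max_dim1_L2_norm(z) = 0.32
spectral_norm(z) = 0.39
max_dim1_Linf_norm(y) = 0.08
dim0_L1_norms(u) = [0.43, 0.42, 0.09]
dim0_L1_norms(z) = [0.14, 0.59, 0.16]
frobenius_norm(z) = 0.39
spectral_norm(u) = 0.29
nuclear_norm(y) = 0.10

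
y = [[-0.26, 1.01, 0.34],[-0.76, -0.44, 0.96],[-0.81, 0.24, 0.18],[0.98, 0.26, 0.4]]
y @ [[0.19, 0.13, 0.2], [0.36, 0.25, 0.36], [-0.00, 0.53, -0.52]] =[[0.31, 0.4, 0.13], [-0.3, 0.30, -0.81], [-0.07, 0.05, -0.17], [0.28, 0.4, 0.08]]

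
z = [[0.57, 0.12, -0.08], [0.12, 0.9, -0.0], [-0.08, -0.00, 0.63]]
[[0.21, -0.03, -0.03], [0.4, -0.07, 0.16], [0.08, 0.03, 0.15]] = z @ [[0.30, -0.03, -0.06],  [0.41, -0.07, 0.19],  [0.16, 0.04, 0.23]]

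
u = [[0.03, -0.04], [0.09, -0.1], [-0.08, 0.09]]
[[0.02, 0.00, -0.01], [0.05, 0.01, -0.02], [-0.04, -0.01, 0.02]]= u @ [[-0.16, 0.05, 0.08], [-0.61, -0.08, 0.24]]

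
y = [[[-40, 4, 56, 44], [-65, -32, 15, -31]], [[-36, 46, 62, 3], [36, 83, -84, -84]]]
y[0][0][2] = 56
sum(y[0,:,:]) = -49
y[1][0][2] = 62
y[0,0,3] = 44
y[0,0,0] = -40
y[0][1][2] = 15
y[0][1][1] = -32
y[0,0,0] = -40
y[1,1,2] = -84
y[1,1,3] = -84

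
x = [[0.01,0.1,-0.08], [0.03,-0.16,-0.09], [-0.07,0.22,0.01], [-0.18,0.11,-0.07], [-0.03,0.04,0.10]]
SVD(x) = [[0.24, -0.27, 0.69], [-0.46, -0.54, -0.02], [0.66, 0.12, 0.25], [0.52, -0.64, -0.54], [0.15, 0.47, -0.42]] @ diag([0.3438122572335216, 0.18149650192876662, 0.12349960147147025]) @ [[-0.45, 0.89, 0.02], [0.4, 0.18, 0.90], [0.79, 0.41, -0.44]]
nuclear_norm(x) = 0.65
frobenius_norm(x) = 0.41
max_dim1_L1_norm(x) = 0.36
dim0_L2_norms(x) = [0.2, 0.31, 0.17]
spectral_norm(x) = 0.34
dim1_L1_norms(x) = [0.19, 0.28, 0.3, 0.36, 0.17]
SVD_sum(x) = [[-0.04, 0.07, 0.00],[0.07, -0.14, -0.0],[-0.1, 0.2, 0.00],[-0.08, 0.16, 0.0],[-0.02, 0.05, 0.0]] + [[-0.02, -0.01, -0.04], [-0.04, -0.02, -0.09], [0.01, 0.00, 0.02], [-0.05, -0.02, -0.10], [0.03, 0.02, 0.08]] + [[0.07, 0.04, -0.04], [-0.00, -0.00, 0.00], [0.02, 0.01, -0.01], [-0.05, -0.03, 0.03], [-0.04, -0.02, 0.02]]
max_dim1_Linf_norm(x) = 0.22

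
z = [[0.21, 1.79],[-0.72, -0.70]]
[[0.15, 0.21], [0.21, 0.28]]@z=[[-0.12,0.12], [-0.16,0.18]]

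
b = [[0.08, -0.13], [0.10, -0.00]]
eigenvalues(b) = [(0.04+0.11j), (0.04-0.11j)]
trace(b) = 0.08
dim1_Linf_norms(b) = [0.13, 0.1]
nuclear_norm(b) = 0.24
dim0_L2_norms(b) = [0.13, 0.13]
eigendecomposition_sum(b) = [[0.04+0.05j, (-0.06+0.02j)], [0.05-0.02j, 0.00+0.06j]] + [[(0.04-0.05j), (-0.06-0.02j)], [0.05+0.02j, 0.00-0.06j]]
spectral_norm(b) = 0.16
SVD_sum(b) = [[0.1,-0.11], [0.05,-0.05]] + [[-0.02, -0.02], [0.05, 0.05]]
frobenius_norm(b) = 0.18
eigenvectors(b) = [[(0.75+0j), 0.75-0.00j],[(0.23-0.62j), (0.23+0.62j)]]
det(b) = 0.01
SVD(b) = [[-0.91,-0.42], [-0.42,0.91]] @ diag([0.16447797534544684, 0.07903793789227156]) @ [[-0.70,0.72], [0.72,0.70]]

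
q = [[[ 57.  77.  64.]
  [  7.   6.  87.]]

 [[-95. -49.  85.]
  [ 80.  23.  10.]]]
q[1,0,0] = -95.0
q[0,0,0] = 57.0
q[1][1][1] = 23.0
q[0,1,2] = 87.0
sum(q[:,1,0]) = 87.0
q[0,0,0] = 57.0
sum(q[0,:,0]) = 64.0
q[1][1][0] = 80.0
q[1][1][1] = 23.0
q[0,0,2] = 64.0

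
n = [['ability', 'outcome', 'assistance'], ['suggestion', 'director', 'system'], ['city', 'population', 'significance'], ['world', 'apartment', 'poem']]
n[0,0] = 'ability'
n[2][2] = 'significance'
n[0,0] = 'ability'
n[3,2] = 'poem'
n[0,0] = 'ability'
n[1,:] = ['suggestion', 'director', 'system']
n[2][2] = 'significance'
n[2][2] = 'significance'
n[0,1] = 'outcome'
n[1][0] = 'suggestion'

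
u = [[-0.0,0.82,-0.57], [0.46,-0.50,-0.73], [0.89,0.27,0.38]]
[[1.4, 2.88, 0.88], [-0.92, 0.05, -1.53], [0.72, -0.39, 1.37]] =u@[[0.20,-0.34,0.49],  [1.81,2.25,1.86],  [0.14,-1.82,1.13]]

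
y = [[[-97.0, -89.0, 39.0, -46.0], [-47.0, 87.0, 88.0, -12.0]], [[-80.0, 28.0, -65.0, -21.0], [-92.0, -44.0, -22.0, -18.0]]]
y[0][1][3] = -12.0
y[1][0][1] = 28.0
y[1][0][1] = 28.0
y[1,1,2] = -22.0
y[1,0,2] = -65.0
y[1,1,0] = -92.0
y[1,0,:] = [-80.0, 28.0, -65.0, -21.0]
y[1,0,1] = 28.0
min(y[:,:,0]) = -97.0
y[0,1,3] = -12.0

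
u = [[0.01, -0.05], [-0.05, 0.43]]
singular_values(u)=[0.44, 0.0]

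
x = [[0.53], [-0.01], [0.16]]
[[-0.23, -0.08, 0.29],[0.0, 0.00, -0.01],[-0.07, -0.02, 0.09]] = x@[[-0.44, -0.15, 0.55]]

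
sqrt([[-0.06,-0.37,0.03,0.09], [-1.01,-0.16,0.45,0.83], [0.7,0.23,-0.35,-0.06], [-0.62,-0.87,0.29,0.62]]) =[[(-0.06+0.36j),-0.39+0.13j,0.02-0.13j,0.28-0.14j], [(-0.8+0.46j),(0.31+0.18j),(0.34-0.22j),(0.64-0.17j)], [-0.33-1.05j,(-0.03-0.44j),0.14+0.59j,(0.36+0.38j)], [-0.55+0.80j,-0.67+0.31j,0.23-0.38j,(0.95-0.3j)]]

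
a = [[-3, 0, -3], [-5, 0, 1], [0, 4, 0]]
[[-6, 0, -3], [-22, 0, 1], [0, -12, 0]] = a@ [[4, 0, 0], [0, -3, 0], [-2, 0, 1]]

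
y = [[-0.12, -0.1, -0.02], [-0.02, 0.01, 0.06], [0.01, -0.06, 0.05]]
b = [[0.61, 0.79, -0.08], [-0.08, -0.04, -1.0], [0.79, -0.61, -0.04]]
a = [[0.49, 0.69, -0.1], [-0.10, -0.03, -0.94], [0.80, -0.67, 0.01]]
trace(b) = 0.53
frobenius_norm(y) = 0.19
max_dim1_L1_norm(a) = 1.48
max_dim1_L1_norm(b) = 1.48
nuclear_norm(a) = 2.84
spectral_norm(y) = 0.16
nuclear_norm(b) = 3.00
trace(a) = 0.47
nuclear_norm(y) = 0.29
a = b + y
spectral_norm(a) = 1.06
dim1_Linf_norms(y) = [0.12, 0.06, 0.06]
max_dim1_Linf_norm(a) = 0.94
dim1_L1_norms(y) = [0.24, 0.09, 0.12]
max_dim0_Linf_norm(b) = 1.0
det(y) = -0.00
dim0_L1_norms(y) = [0.15, 0.17, 0.13]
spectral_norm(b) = 1.00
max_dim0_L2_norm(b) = 1.0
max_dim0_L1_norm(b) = 1.48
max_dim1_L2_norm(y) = 0.16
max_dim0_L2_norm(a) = 0.96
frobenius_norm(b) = 1.73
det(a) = -0.84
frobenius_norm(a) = 1.65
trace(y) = -0.06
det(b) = -1.00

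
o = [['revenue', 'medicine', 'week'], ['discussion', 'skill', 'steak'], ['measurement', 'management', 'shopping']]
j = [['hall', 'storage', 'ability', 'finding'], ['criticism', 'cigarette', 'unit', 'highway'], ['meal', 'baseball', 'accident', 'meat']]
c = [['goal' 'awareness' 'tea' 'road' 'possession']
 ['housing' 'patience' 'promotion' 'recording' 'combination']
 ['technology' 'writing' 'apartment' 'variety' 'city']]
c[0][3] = 'road'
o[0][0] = 'revenue'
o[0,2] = 'week'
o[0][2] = 'week'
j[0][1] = 'storage'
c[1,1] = 'patience'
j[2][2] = 'accident'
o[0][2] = 'week'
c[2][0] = 'technology'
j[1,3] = 'highway'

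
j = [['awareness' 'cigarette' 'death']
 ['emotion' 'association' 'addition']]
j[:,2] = ['death', 'addition']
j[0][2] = 'death'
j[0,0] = 'awareness'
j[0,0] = 'awareness'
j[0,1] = 'cigarette'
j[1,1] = 'association'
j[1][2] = 'addition'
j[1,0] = 'emotion'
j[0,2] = 'death'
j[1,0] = 'emotion'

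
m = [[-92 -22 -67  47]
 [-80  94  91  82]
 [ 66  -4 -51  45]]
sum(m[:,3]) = 174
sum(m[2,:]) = 56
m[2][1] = -4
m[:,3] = [47, 82, 45]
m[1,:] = [-80, 94, 91, 82]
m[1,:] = [-80, 94, 91, 82]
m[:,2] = [-67, 91, -51]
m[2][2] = -51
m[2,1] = -4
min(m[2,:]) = -51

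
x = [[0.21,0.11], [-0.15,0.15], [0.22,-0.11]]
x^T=[[0.21, -0.15, 0.22], [0.11, 0.15, -0.11]]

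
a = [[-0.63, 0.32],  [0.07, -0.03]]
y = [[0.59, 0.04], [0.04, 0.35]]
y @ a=[[-0.37, 0.19], [-0.00, 0.0]]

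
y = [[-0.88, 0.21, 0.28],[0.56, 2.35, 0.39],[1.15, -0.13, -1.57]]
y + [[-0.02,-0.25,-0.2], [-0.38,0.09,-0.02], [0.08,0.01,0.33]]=[[-0.90, -0.04, 0.08],[0.18, 2.44, 0.37],[1.23, -0.12, -1.24]]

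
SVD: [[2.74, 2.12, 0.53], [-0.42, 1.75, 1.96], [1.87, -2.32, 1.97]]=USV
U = [[-0.84, -0.3, -0.46], [-0.35, -0.35, 0.87], [-0.42, 0.89, 0.18]]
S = [3.8, 3.57, 2.23]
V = [[-0.77, -0.37, -0.52], [0.28, -0.93, 0.26], [-0.57, 0.05, 0.82]]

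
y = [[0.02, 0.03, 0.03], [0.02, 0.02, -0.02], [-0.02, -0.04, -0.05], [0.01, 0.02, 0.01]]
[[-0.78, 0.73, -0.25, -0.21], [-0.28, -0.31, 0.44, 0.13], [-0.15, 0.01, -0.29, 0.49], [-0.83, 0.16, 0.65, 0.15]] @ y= [[0.0, -0.00, -0.03], [-0.02, -0.03, -0.02], [0.01, 0.02, 0.01], [-0.02, -0.04, -0.06]]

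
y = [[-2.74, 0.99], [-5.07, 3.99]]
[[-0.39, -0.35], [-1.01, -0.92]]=y @ [[0.09,0.08],[-0.14,-0.13]]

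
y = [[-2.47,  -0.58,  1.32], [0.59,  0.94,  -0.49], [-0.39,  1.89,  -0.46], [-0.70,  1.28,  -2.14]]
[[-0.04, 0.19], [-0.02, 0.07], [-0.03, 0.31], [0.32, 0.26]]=y@[[-0.06, -0.11], [-0.07, 0.14], [-0.17, 0.00]]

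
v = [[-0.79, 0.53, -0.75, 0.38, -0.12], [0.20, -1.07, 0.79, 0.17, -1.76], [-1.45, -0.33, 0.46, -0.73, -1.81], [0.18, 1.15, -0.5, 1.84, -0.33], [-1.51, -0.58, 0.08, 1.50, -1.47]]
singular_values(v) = [3.66, 2.77, 1.7, 0.93, 0.32]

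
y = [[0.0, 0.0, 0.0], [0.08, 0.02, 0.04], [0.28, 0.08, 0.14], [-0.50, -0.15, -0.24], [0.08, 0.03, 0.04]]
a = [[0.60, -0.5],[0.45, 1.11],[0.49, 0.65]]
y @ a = [[0.0,0.00], [0.08,0.01], [0.27,0.04], [-0.49,-0.07], [0.08,0.02]]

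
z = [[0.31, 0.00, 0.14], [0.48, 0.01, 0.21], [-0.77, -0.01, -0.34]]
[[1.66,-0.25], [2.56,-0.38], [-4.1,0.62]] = z@[[3.46, -0.72],[1.91, 0.64],[4.17, -0.21]]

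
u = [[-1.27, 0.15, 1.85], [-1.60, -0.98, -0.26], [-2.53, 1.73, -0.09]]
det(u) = -10.314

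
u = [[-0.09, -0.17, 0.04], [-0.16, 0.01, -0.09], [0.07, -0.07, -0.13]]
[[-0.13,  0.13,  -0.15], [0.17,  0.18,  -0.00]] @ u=[[-0.02, 0.03, 0.00], [-0.04, -0.03, -0.01]]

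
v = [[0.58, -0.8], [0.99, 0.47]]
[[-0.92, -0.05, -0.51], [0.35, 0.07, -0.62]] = v @ [[-0.14, 0.03, -0.69],[1.05, 0.08, 0.14]]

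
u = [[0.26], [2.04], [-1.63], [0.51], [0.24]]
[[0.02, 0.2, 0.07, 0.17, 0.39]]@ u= [[0.48]]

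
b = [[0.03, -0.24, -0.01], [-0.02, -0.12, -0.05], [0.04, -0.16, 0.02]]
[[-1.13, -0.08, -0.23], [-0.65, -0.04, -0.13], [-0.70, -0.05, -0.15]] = b @ [[4.09, 0.75, -1.47], [5.26, 0.44, 0.73], [-1.29, -0.49, 1.36]]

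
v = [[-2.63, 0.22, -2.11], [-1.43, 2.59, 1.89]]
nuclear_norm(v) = 6.89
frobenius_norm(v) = 4.87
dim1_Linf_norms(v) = [2.63, 2.59]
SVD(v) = [[0.32,0.95], [0.95,-0.32]] @ diag([3.5270402995387458, 3.3619171205473877]) @ [[-0.62, 0.72, 0.32], [-0.61, -0.18, -0.77]]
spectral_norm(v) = 3.53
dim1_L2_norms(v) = [3.38, 3.51]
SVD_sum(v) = [[-0.70, 0.80, 0.36],[-2.08, 2.39, 1.06]] + [[-1.93, -0.58, -2.47],[0.65, 0.2, 0.83]]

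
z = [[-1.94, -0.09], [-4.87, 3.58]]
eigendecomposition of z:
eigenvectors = [[-0.75, 0.02], [-0.66, -1.00]]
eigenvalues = [-2.02, 3.66]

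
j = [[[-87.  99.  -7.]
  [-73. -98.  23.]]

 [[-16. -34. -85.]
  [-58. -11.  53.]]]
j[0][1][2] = 23.0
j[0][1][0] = -73.0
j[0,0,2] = -7.0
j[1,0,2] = -85.0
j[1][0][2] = -85.0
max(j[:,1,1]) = -11.0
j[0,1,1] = -98.0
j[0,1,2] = 23.0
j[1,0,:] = [-16.0, -34.0, -85.0]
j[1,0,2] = -85.0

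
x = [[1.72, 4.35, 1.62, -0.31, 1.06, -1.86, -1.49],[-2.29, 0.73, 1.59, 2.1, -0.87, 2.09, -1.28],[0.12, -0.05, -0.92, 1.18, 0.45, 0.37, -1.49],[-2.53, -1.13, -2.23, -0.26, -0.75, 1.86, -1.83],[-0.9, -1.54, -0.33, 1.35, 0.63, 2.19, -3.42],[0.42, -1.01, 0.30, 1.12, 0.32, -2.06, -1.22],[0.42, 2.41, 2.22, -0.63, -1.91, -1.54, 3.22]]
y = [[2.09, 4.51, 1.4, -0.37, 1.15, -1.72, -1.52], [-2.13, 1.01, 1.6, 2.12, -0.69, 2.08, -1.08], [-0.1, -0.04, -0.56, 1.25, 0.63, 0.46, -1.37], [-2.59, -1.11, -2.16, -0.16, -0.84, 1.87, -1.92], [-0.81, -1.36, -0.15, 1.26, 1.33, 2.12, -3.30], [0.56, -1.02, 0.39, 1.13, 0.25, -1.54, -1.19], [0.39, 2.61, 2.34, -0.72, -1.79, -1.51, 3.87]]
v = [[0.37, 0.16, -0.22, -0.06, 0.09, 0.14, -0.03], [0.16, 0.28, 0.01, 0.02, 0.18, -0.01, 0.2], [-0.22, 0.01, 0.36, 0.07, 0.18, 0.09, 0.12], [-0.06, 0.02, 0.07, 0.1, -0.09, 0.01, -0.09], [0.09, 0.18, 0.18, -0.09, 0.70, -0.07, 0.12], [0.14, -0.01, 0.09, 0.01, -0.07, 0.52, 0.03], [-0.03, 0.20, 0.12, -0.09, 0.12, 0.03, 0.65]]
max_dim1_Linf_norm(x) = 4.35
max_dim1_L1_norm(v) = 1.43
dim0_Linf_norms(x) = [2.53, 4.35, 2.23, 2.1, 1.91, 2.19, 3.42]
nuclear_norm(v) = 2.98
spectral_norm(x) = 8.52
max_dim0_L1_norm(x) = 13.95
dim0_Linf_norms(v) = [0.37, 0.28, 0.36, 0.1, 0.7, 0.52, 0.65]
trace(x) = 3.06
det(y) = 17.68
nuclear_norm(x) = 24.61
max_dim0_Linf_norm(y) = 4.51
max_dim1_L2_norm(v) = 0.77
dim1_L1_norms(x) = [12.41, 10.95, 4.58, 10.59, 10.36, 6.45, 12.35]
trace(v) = 2.98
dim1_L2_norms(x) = [5.6, 4.41, 2.19, 4.48, 4.69, 2.89, 5.26]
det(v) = -0.00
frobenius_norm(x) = 11.57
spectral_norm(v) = 0.99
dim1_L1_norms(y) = [12.76, 10.71, 4.41, 10.65, 10.33, 6.08, 13.23]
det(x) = 605.37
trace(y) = 6.04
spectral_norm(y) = 8.66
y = x + v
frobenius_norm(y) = 11.76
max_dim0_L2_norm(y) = 6.03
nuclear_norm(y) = 24.19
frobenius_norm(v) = 1.45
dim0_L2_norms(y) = [4.09, 5.68, 3.89, 3.1, 2.82, 4.49, 6.03]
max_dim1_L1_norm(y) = 13.23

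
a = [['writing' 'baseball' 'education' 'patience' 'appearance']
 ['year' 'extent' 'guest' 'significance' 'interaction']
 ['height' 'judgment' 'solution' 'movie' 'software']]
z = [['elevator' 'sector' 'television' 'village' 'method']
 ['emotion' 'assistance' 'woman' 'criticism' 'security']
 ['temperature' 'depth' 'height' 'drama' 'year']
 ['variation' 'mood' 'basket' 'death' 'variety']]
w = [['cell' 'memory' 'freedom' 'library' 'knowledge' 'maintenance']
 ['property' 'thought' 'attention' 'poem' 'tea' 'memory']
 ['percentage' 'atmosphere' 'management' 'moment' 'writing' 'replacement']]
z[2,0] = 'temperature'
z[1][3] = 'criticism'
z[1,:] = ['emotion', 'assistance', 'woman', 'criticism', 'security']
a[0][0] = 'writing'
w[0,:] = ['cell', 'memory', 'freedom', 'library', 'knowledge', 'maintenance']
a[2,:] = ['height', 'judgment', 'solution', 'movie', 'software']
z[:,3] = ['village', 'criticism', 'drama', 'death']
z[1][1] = 'assistance'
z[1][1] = 'assistance'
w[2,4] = 'writing'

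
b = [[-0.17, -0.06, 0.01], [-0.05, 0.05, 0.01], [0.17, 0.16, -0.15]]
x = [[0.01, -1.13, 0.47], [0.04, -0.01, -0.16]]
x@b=[[0.13, 0.02, -0.08], [-0.03, -0.03, 0.02]]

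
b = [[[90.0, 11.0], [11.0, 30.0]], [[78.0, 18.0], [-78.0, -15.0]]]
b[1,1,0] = -78.0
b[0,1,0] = 11.0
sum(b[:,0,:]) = 197.0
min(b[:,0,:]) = 11.0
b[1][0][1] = 18.0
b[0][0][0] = 90.0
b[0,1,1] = 30.0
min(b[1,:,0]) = -78.0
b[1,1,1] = -15.0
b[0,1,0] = 11.0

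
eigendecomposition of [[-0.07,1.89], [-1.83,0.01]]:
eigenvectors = [[(0.71+0j),0.71-0.00j], [(0.02+0.7j),0.02-0.70j]]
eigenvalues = [(-0.03+1.86j), (-0.03-1.86j)]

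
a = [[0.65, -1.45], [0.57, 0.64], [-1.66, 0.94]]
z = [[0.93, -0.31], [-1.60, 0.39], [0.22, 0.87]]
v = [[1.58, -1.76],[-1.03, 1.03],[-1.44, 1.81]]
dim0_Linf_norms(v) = [1.58, 1.81]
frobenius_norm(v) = 3.61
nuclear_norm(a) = 3.51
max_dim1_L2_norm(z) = 1.65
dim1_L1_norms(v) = [3.34, 2.06, 3.25]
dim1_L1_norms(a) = [2.1, 1.21, 2.6]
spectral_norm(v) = 3.61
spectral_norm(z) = 1.92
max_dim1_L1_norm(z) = 1.99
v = z + a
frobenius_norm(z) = 2.12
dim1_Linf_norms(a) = [1.45, 0.64, 1.66]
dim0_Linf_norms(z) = [1.6, 0.87]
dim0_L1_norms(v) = [4.05, 4.6]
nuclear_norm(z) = 2.82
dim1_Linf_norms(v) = [1.76, 1.03, 1.81]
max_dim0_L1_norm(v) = 4.6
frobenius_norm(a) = 2.63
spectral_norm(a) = 2.36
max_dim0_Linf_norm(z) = 1.6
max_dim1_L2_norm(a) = 1.91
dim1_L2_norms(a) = [1.59, 0.86, 1.91]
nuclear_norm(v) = 3.76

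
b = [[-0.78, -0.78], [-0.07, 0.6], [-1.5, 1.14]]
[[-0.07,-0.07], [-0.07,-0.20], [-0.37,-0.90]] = b @ [[0.18, 0.38], [-0.09, -0.29]]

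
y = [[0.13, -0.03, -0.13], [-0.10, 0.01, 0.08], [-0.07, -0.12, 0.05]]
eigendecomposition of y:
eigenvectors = [[-0.65, -0.79, 0.76], [-0.11, 0.58, -0.57], [-0.76, -0.21, 0.31]]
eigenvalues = [-0.03, 0.12, 0.1]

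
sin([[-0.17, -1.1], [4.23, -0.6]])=[[-1.24,-2.0],[7.7,-2.02]]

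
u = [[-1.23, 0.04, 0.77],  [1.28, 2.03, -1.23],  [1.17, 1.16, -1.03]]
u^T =[[-1.23,1.28,1.17], [0.04,2.03,1.16], [0.77,-1.23,-1.03]]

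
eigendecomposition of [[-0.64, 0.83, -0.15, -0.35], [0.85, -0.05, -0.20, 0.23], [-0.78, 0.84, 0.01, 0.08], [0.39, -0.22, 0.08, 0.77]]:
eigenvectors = [[0.62, -0.29, -0.59, -0.46], [-0.32, -0.34, -0.7, -0.34], [0.68, -0.88, -0.21, 0.20], [-0.19, 0.15, 0.33, 0.8]]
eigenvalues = [-1.13, 0.06, 0.49, 0.66]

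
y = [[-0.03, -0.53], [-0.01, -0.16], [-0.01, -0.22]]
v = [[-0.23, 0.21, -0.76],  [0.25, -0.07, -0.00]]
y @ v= [[-0.13,  0.03,  0.02],[-0.04,  0.01,  0.01],[-0.05,  0.01,  0.01]]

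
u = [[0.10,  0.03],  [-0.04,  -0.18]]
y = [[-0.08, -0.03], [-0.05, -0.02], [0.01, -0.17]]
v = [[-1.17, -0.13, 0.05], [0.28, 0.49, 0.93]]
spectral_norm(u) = 0.19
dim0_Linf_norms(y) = [0.08, 0.17]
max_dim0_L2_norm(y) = 0.17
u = v @ y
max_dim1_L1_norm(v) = 1.7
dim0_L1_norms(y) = [0.14, 0.22]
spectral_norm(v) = 1.28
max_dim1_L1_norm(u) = 0.22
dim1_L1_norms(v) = [1.35, 1.7]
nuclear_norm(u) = 0.28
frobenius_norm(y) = 0.20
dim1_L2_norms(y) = [0.09, 0.05, 0.17]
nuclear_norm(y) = 0.27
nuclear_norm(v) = 2.25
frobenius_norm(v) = 1.60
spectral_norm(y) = 0.17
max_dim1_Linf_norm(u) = 0.18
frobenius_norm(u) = 0.21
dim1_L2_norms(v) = [1.18, 1.09]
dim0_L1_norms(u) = [0.14, 0.21]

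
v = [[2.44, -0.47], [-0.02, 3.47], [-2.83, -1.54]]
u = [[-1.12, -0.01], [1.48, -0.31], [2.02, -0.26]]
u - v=[[-3.56,0.46], [1.50,-3.78], [4.85,1.28]]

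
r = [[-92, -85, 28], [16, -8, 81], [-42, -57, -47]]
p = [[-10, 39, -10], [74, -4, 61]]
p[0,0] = -10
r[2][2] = -47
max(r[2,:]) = -42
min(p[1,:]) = -4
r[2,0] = -42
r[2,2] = -47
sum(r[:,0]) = -118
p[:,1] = [39, -4]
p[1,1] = -4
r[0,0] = -92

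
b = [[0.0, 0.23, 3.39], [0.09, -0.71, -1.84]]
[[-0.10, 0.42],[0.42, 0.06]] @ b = [[0.04, -0.32, -1.11],[0.01, 0.05, 1.31]]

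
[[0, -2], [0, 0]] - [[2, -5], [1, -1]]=[[-2, 3], [-1, 1]]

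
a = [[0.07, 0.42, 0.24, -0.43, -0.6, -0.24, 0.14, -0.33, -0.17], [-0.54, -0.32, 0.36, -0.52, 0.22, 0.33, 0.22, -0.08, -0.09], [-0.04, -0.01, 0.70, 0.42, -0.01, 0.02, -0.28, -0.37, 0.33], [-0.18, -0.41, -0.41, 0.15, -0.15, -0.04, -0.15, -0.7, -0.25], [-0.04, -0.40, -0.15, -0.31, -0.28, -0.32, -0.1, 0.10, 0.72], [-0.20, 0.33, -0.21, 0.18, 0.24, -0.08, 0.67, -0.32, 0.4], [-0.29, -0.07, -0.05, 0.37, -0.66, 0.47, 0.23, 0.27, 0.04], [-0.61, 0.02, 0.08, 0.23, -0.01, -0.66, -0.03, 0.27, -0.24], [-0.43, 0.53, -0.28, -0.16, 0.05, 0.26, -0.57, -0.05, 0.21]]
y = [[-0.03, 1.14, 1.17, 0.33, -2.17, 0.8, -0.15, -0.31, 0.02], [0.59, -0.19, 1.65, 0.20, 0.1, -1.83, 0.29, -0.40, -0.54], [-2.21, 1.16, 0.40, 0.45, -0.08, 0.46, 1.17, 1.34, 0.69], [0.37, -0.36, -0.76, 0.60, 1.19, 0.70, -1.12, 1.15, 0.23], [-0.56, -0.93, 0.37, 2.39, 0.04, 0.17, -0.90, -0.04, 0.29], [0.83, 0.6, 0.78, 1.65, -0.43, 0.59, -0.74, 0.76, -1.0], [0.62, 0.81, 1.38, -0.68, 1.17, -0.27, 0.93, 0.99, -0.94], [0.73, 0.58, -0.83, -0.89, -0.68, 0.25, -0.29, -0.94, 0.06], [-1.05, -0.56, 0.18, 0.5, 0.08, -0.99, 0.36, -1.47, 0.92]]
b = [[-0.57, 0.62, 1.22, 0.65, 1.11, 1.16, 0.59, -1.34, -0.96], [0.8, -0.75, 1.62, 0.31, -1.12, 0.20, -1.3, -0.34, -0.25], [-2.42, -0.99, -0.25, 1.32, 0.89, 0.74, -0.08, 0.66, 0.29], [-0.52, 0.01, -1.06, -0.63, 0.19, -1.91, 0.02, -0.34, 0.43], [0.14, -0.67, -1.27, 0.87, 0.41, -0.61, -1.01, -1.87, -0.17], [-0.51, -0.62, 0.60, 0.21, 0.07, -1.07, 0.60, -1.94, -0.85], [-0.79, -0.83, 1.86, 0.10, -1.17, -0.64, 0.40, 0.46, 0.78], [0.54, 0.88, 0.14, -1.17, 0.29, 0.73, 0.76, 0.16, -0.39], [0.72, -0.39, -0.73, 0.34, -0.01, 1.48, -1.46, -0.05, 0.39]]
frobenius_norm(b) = 7.99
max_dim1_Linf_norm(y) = 2.39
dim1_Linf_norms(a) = [0.6, 0.54, 0.7, 0.7, 0.72, 0.67, 0.66, 0.66, 0.57]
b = y @ a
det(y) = 0.30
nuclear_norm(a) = 9.01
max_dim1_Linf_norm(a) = 0.72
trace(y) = 2.32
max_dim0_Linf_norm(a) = 0.72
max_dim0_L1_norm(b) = 8.75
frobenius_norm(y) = 7.98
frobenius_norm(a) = 3.00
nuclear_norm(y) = 19.63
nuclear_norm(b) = 19.64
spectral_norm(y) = 3.81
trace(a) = 0.95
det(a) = 1.01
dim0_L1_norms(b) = [7.01, 5.76, 8.75, 5.6, 5.26, 8.54, 6.22, 7.16, 4.51]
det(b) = 1.06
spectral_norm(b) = 3.80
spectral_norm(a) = 1.01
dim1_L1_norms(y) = [6.12, 5.79, 7.96, 6.48, 5.69, 7.38, 7.79, 5.25, 6.11]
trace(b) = -1.91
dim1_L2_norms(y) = [2.87, 2.65, 3.23, 2.4, 2.82, 2.65, 2.75, 1.96, 2.41]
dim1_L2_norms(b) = [2.87, 2.66, 3.24, 2.4, 2.82, 2.65, 2.75, 1.96, 2.41]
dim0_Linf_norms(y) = [2.21, 1.16, 1.65, 2.39, 2.17, 1.83, 1.17, 1.47, 1.0]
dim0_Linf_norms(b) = [2.42, 0.99, 1.86, 1.32, 1.17, 1.91, 1.46, 1.94, 0.96]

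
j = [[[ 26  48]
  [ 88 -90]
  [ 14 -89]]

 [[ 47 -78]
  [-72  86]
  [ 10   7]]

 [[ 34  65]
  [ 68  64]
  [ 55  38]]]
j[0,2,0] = 14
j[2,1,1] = 64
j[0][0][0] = 26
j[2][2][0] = 55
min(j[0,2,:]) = -89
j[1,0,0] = 47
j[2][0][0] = 34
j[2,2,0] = 55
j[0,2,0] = 14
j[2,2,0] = 55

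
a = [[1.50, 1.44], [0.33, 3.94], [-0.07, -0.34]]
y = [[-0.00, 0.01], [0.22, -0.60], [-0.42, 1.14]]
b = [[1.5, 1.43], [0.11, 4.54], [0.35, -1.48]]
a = b + y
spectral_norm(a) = 4.30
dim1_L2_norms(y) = [0.01, 0.64, 1.21]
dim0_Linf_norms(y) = [0.42, 1.14]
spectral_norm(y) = 1.37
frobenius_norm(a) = 4.48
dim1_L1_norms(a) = [2.94, 4.27, 0.41]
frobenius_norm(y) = 1.37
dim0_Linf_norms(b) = [1.5, 4.54]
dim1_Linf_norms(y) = [0.01, 0.6, 1.14]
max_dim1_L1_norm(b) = 4.65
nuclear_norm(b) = 6.48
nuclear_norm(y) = 1.38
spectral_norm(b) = 5.00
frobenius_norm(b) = 5.22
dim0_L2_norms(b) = [1.54, 4.98]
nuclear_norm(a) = 5.57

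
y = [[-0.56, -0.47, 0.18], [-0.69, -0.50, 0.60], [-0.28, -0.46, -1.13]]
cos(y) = [[0.71, -0.21, 0.24], [-0.29, 0.83, 0.48], [-0.33, -0.38, 0.51]]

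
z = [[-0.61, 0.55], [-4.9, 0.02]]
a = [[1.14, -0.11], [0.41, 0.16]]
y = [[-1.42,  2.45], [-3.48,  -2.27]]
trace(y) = -3.69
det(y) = 11.75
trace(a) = 1.30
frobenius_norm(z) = 4.97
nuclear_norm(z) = 5.48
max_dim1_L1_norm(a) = 1.25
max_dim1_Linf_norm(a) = 1.14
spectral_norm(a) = 1.21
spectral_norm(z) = 4.94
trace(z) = -0.59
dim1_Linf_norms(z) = [0.61, 4.9]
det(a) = 0.23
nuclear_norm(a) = 1.40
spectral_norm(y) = 4.16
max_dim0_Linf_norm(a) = 1.14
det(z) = 2.68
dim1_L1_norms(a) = [1.25, 0.57]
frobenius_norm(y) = 5.03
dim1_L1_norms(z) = [1.16, 4.92]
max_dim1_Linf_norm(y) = 3.48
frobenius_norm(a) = 1.23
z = y @ a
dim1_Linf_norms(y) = [2.45, 3.48]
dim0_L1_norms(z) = [5.51, 0.57]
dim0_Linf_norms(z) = [4.9, 0.55]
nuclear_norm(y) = 6.98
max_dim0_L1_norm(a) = 1.55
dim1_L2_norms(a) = [1.15, 0.44]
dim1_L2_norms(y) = [2.83, 4.15]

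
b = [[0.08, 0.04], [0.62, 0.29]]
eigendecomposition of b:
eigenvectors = [[-0.43, -0.13], [0.90, -0.99]]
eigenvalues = [-0.0, 0.37]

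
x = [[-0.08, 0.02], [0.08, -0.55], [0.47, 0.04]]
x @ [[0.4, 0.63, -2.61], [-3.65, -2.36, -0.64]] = [[-0.1, -0.1, 0.2], [2.04, 1.35, 0.14], [0.04, 0.20, -1.25]]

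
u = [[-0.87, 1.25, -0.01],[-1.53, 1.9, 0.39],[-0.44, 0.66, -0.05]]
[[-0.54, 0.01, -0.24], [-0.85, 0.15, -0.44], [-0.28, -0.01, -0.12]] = u @ [[0.22, -0.39, 0.18],[-0.28, -0.26, -0.07],[0.05, 0.11, -0.08]]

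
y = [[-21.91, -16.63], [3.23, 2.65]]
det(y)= -4.347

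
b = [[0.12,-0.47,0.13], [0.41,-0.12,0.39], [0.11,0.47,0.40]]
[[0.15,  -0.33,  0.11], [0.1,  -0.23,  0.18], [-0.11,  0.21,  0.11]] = b @ [[0.13, -0.28, 0.03], [-0.28, 0.61, -0.11], [0.03, -0.11, 0.39]]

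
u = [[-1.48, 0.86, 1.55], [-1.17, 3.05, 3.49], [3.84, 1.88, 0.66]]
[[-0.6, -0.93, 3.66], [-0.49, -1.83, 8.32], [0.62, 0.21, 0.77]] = u @ [[-0.20,0.17,-0.59], [1.17,-0.1,1.22], [-1.23,-0.38,1.12]]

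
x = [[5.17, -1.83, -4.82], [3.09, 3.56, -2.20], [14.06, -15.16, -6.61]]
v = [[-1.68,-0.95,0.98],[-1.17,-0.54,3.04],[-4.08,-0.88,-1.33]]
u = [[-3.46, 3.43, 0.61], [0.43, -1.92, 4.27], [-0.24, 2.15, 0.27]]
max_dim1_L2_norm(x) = 21.71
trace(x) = 2.12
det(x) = 192.19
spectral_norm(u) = 5.60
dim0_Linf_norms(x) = [14.06, 15.16, 6.61]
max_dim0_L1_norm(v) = 6.93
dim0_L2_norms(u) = [3.49, 4.48, 4.32]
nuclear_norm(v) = 8.61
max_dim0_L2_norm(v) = 4.56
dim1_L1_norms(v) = [3.61, 4.75, 6.29]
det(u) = 29.93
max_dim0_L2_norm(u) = 4.48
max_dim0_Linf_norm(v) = 4.08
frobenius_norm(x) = 23.49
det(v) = 6.41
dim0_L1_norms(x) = [22.32, 20.55, 13.63]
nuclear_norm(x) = 30.25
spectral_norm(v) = 4.74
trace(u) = -5.11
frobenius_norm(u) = 7.14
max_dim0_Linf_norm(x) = 15.16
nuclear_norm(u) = 11.10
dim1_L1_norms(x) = [11.82, 8.85, 35.83]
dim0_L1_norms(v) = [6.93, 2.37, 5.35]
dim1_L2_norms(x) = [7.3, 5.2, 21.71]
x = v @ u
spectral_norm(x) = 22.58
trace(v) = -3.55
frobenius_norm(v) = 5.90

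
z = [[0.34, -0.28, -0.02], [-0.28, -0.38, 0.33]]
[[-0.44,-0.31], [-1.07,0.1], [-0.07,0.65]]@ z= [[-0.06, 0.24, -0.09],  [-0.39, 0.26, 0.05],  [-0.21, -0.23, 0.22]]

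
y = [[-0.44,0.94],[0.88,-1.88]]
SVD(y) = [[-0.45, 0.89],  [0.89, 0.45]] @ diag([2.3207757323791545, 7.683416142888566e-17]) @ [[0.42, -0.91], [0.91, 0.42]]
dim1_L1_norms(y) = [1.38, 2.76]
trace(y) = -2.32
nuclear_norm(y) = 2.32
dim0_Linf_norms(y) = [0.88, 1.88]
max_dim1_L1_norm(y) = 2.76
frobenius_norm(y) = 2.32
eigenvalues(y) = [0.0, -2.32]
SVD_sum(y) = [[-0.44, 0.94], [0.88, -1.88]] + [[0.00, 0.0], [0.0, 0.0]]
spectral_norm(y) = 2.32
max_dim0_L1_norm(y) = 2.82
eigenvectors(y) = [[0.91, -0.45], [0.42, 0.89]]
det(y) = 0.00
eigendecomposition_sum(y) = [[0.00, 0.00], [0.0, 0.00]] + [[-0.44,  0.94], [0.88,  -1.88]]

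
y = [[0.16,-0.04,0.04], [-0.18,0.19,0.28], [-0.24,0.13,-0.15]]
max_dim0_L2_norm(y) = 0.34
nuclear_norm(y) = 0.77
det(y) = -0.01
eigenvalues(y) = [0.32, 0.09, -0.21]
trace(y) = 0.20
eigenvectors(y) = [[-0.15, 0.48, -0.15], [0.93, 0.87, -0.62], [0.33, -0.01, 0.77]]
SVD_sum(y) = [[0.10, -0.07, -0.04], [-0.26, 0.19, 0.12], [-0.15, 0.11, 0.07]] + [[0.04, -0.0, 0.09], [0.07, -0.00, 0.16], [-0.10, 0.0, -0.22]] + [[0.02, 0.03, -0.01], [0.00, 0.00, -0.00], [0.01, 0.02, -0.0]]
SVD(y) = [[-0.31, -0.33, 0.89], [0.82, -0.57, 0.08], [0.49, 0.75, 0.44]] @ diag([0.4147878193373332, 0.314196292946817, 0.04395172838305187]) @ [[-0.76, 0.56, 0.34],[-0.41, 0.01, -0.91],[0.51, 0.83, -0.22]]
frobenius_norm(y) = 0.52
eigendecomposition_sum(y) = [[0.06, -0.04, -0.02], [-0.40, 0.22, 0.1], [-0.14, 0.08, 0.04]] + [[0.08, 0.01, 0.02],[0.14, 0.01, 0.04],[-0.0, -0.0, -0.00]] + [[0.02, -0.01, 0.04], [0.08, -0.04, 0.15], [-0.1, 0.05, -0.18]]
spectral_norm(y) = 0.41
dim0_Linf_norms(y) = [0.24, 0.19, 0.28]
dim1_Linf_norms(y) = [0.16, 0.28, 0.24]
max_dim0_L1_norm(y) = 0.58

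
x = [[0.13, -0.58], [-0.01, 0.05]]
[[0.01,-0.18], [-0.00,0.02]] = x @ [[0.0,-0.01], [-0.01,0.3]]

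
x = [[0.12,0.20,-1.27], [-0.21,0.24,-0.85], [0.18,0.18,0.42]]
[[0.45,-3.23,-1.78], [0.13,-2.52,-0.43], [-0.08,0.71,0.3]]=x @[[0.53,0.52,-2.30], [-0.18,-1.92,0.86], [-0.33,2.29,1.32]]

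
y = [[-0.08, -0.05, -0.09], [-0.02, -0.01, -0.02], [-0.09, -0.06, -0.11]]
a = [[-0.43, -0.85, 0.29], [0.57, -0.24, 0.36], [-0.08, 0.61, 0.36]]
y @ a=[[0.01, 0.03, -0.07], [0.0, 0.01, -0.02], [0.01, 0.02, -0.09]]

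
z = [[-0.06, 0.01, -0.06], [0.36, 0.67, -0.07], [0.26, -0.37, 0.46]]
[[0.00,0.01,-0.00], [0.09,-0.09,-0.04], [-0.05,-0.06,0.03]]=z@[[0.00, -0.1, -0.04], [0.13, -0.09, -0.03], [-0.01, -0.14, 0.06]]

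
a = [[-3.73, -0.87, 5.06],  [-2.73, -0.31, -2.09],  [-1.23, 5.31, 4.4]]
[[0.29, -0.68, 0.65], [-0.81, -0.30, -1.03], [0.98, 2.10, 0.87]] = a @ [[0.15, 0.07, 0.18], [0.07, 0.42, -0.01], [0.18, -0.01, 0.26]]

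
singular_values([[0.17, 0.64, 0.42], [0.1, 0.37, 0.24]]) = [0.91, 0.0]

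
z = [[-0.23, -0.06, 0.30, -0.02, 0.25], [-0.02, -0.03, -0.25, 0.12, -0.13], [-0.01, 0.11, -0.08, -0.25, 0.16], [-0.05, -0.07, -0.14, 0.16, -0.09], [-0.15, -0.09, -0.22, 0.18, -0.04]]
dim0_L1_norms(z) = [0.46, 0.36, 0.99, 0.73, 0.67]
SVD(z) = [[-0.60, -0.7, -0.24, 0.26, -0.14], [0.5, -0.02, -0.22, 0.83, -0.11], [-0.25, 0.5, -0.81, -0.08, -0.19], [0.37, -0.27, -0.05, -0.36, -0.81], [0.43, -0.44, -0.49, -0.34, 0.52]] @ diag([0.6019226944029769, 0.38643008322272904, 0.27029870676722845, 0.014058860267872347, 0.0013484476509817947]) @ [[0.08, -0.12, -0.72, 0.45, -0.51], [0.61, 0.4, -0.28, -0.61, -0.13], [0.53, -0.07, 0.61, 0.3, -0.5], [-0.58, 0.41, 0.16, -0.25, -0.64], [0.05, 0.81, 0.01, 0.52, 0.27]]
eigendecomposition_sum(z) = [[(-0.04+0.03j), 0.07-0.01j, (-0+0.16j), (-0.18-0.01j), 0.15+0.02j],  [(-0.01-0.04j), -0.02+0.05j, -0.13-0.06j, 0.07-0.13j, -0.07+0.11j],  [(-0.02+0.01j), (0.03-0j), -0.01+0.08j, -0.09-0.01j, 0.07+0.01j],  [(-0.01-0.03j), -0.01+0.04j, -0.10-0.03j, (0.04-0.1j), -0.04+0.09j],  [(-0.04-0.04j), 0.01+0.07j, -0.18+0.02j, -0.01-0.20j, -0.01+0.17j]] + [[-0.04-0.03j, (0.07+0.01j), (-0-0.16j), -0.18+0.01j, (0.15-0.02j)], [-0.01+0.04j, -0.02-0.05j, -0.13+0.06j, 0.07+0.13j, -0.07-0.11j], [(-0.02-0.01j), 0.03+0.00j, (-0.01-0.08j), (-0.09+0.01j), 0.07-0.01j], [-0.01+0.03j, (-0.01-0.04j), -0.10+0.03j, (0.04+0.1j), -0.04-0.09j], [(-0.04+0.04j), (0.01-0.07j), (-0.18-0.02j), -0.01+0.20j, (-0.01-0.17j)]] + [[(-0.14-0j), -0.16+0.00j, 0.30-0.00j, 0.29-0.00j, -0.05+0.00j], [(-0-0j), (-0+0j), (0.01-0j), (0.01-0j), -0.00+0.00j], [0.03+0.00j, 0.04-0.00j, -0.07+0.00j, (-0.07+0j), (0.01-0j)], [-0.03-0.00j, -0.03+0.00j, 0.05-0.00j, 0.05-0.00j, -0.01+0.00j], [-0.07-0.00j, (-0.08+0j), 0.14-0.00j, (0.14-0j), (-0.02+0j)]] + [[-0.00+0.00j,(-0-0j),-0.00+0.00j,(-0+0j),0.00-0.00j], [-0.00+0.00j,-0.00-0.00j,-0.00+0.00j,(-0.01+0j),-0j], [(-0+0j),-0.00-0.00j,(-0+0j),-0.00+0.00j,-0j], [-0.00+0.00j,-0.00-0.00j,-0.00+0.00j,(-0+0j),0.00-0.00j], [-0.00+0.00j,(-0-0j),(-0+0j),(-0+0j),-0j]] + [[-0.00-0.00j,-0.03+0.00j,(0.01-0j),(0.04-0j),-0.00+0.00j], [0j,0.01-0.00j,-0.00+0.00j,(-0.02+0j),0.00-0.00j], [0.00+0.00j,0.01-0.00j,-0.00+0.00j,-0.01+0.00j,0.00-0.00j], [-0.00-0.00j,(-0.02+0j),-0j,0.03-0.00j,(-0+0j)], [(-0.01-0j),(-0.04+0j),(0.01-0j),0.06-0.00j,-0.01+0.00j]]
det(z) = 0.00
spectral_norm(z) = 0.60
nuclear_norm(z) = 1.27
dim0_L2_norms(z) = [0.28, 0.17, 0.48, 0.37, 0.34]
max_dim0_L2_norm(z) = 0.48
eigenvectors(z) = [[(-0.05+0.52j), (-0.05-0.52j), (-0.87+0j), -0.11+0.00j, (-0.51+0j)], [-0.39-0.22j, -0.39+0.22j, (-0.02+0j), (-0.77+0j), (0.2+0j)], [(-0.04+0.25j), (-0.04-0.25j), (0.2+0j), (-0+0j), 0.16+0.00j], [-0.31-0.13j, (-0.31+0.13j), -0.16+0.00j, (-0.54+0j), -0.42+0.00j], [(-0.59+0j), (-0.59-0j), -0.42+0.00j, -0.33+0.00j, (-0.71+0j)]]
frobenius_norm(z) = 0.76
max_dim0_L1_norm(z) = 0.99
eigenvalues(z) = [(-0.03+0.23j), (-0.03-0.23j), (-0.18+0j), (-0+0j), (0.03+0j)]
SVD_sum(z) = [[-0.03, 0.04, 0.26, -0.16, 0.19], [0.02, -0.04, -0.22, 0.14, -0.15], [-0.01, 0.02, 0.11, -0.07, 0.08], [0.02, -0.03, -0.16, 0.10, -0.11], [0.02, -0.03, -0.19, 0.12, -0.13]] + [[-0.16, -0.11, 0.08, 0.16, 0.04], [-0.01, -0.00, 0.00, 0.01, 0.00], [0.12, 0.08, -0.05, -0.12, -0.03], [-0.06, -0.04, 0.03, 0.06, 0.01], [-0.10, -0.07, 0.05, 0.10, 0.02]] + [[-0.03, 0.00, -0.04, -0.02, 0.03], [-0.03, 0.0, -0.04, -0.02, 0.03], [-0.12, 0.02, -0.13, -0.07, 0.11], [-0.01, 0.0, -0.01, -0.0, 0.01], [-0.07, 0.01, -0.08, -0.04, 0.07]] + [[-0.00,  0.00,  0.00,  -0.0,  -0.00],  [-0.01,  0.0,  0.0,  -0.0,  -0.01],  [0.00,  -0.0,  -0.00,  0.00,  0.0],  [0.0,  -0.0,  -0.0,  0.00,  0.00],  [0.0,  -0.00,  -0.0,  0.0,  0.0]] + [[-0.0, -0.00, -0.00, -0.00, -0.00], [-0.00, -0.00, -0.0, -0.0, -0.00], [-0.0, -0.0, -0.0, -0.00, -0.0], [-0.0, -0.0, -0.0, -0.0, -0.0], [0.0, 0.00, 0.0, 0.00, 0.0]]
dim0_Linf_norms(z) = [0.23, 0.11, 0.3, 0.25, 0.25]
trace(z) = -0.22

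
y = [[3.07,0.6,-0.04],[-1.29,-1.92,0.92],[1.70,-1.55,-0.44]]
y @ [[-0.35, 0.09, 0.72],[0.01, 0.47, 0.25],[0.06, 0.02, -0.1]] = [[-1.07, 0.56, 2.36],[0.49, -1.0, -1.5],[-0.64, -0.58, 0.88]]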